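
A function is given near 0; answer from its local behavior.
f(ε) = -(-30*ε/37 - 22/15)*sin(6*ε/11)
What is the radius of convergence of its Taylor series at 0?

The factor -sin(6*ε/11) is entire and contributes no finite singular point.
The polynomial part has no poles.
No finite singular points: the Taylor series at 0 converges everywhere.

The radius of convergence is infinite.


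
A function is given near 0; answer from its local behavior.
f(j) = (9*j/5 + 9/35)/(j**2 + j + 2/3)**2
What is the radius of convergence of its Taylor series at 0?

The radius of convergence is (1/3)*sqrt(6).

Denominator factor (j**2 + j + 2/3)^2: discriminant -5/3, complex-conjugate roots (-1/2) + ((1/6)*sqrt(15))*i and (-1/2) - ((1/6)*sqrt(15))*i; poles of order 2, moduli (1/3)*sqrt(6) and (1/3)*sqrt(6).
The radius of convergence is the smallest modulus among the singular points: (1/3)*sqrt(6).


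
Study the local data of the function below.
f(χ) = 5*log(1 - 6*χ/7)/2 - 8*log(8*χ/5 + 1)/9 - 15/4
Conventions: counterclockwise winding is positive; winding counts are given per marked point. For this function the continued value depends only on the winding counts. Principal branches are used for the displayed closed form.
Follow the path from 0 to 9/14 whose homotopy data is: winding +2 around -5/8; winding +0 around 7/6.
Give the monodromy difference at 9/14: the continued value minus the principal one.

Continued minus principal equals -(32/9)*pi*i.

The rational part is single-valued and drops out of the difference; each branch term changes only by its own monodromy.
(-8/9)*log(1 - χ/(-5/8)): each positive loop around -5/8 adds 2*pi*i to the log, so winding +2 contributes (-8/9)*(2)*2*pi*i = -(32/9)*pi*i.
(5/2)*log(1 - χ/(7/6)): winding 0 around 7/6, so this term returns to its principal value, contribution 0.
Summing the contributions at χ = 9/14 gives -(32/9)*pi*i.


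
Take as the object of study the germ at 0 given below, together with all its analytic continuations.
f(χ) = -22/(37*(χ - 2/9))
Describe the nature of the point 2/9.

The denominator factor χ - 2/9 vanishes at 2/9 and appears to the power 1; the numerator there equals -22/37, nonzero, and no other factor vanishes.
Hence a pole whose order is the multiplicity, 1.

The point is a pole of order 1.


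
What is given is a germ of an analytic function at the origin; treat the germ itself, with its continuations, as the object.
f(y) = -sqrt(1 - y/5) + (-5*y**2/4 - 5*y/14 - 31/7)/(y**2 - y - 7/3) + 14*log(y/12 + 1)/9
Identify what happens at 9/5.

The point is a regular point.

Denominator factors: y**2 - y - 7/3 = -67/75 at y = 9/5 — none vanishes.
Branch term sqrt(1 - y/(5)): argument at 9/5 is 16/25, nonzero, so 9/5 is not its branch point (a point on a principal cut is still regular for the continued germ).
Branch term log(1 - y/(-12)): argument at 9/5 is 23/20, nonzero, so 9/5 is not its branch point (a point on a principal cut is still regular for the continued germ).
So the germ continues analytically to 9/5.


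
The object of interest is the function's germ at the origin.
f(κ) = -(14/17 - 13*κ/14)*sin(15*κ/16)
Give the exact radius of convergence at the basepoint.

The radius of convergence is infinite.

The factor -sin(15*κ/16) is entire and contributes no finite singular point.
The polynomial part has no poles.
No finite singular points: the Taylor series at 0 converges everywhere.


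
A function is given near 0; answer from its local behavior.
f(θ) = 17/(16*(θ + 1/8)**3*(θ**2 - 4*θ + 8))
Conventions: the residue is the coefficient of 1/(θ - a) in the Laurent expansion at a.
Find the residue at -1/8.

At the order-3 pole -1/8 set g(θ) = (θ - (-1/8))^3*f(θ) = 17/(16*(θ**2 - 4*θ + 8)).
Order-3 pole: residue = g''(a)/2; g''(-1/8) = 5318144/161878625, so the residue is 2659072/161878625.

The residue is 2659072/161878625.


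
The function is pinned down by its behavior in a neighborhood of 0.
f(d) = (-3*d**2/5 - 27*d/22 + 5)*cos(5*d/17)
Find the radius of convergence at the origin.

The radius of convergence is infinite.

The factor cos(5*d/17) is entire and contributes no finite singular point.
The polynomial part has no poles.
No finite singular points: the Taylor series at 0 converges everywhere.


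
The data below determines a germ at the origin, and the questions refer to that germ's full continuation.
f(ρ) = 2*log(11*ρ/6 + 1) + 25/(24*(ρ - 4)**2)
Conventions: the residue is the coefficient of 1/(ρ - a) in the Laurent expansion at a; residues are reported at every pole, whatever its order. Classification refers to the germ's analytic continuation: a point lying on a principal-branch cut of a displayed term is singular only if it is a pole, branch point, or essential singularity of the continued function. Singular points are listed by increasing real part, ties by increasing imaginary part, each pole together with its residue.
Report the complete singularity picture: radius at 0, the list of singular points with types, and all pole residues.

Denominator factor (ρ - 4)^2: pole of order 2 at 4, modulus 4.
Branch term (2)*log(1 - ρ/(-6/11)): its argument vanishes at ρ = -6/11, a logarithmic branch point, modulus 6/11.
The radius of convergence is the smallest modulus among the singular points: 6/11.
The branch term is analytic at 4 and contributes nothing to the residue; only the rational part matters.
At the order-2 pole 4 set g(ρ) = (ρ - (4))^2*(rational part) = 25/24.
Order-2 pole: residue = g'(a); g'(4) = 0, so the residue is 0.
List the singular points by increasing real part (a conjugate pair: the negative imaginary part first).

Radius of convergence at 0: 6/11.
At -6/11: a logarithmic branch point.
At 4: a pole of order 2; residue 0.


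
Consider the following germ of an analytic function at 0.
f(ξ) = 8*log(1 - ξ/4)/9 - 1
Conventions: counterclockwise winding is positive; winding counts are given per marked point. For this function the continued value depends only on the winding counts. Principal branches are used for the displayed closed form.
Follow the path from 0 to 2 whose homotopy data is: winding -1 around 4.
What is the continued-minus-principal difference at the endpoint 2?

The rational part is single-valued and drops out of the difference; each branch term changes only by its own monodromy.
(8/9)*log(1 - ξ/(4)): each positive loop around 4 adds 2*pi*i to the log, so winding -1 contributes (8/9)*(-1)*2*pi*i = -(16/9)*pi*i.
Summing the contributions at ξ = 2 gives -(16/9)*pi*i.

Continued minus principal equals -(16/9)*pi*i.


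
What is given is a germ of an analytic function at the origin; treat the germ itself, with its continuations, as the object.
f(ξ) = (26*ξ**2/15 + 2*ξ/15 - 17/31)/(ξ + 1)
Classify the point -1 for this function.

The denominator factor ξ + 1 vanishes at -1 and appears to the power 1; the numerator there equals 163/155, nonzero, and no other factor vanishes.
Hence a pole whose order is the multiplicity, 1.

The point is a pole of order 1.


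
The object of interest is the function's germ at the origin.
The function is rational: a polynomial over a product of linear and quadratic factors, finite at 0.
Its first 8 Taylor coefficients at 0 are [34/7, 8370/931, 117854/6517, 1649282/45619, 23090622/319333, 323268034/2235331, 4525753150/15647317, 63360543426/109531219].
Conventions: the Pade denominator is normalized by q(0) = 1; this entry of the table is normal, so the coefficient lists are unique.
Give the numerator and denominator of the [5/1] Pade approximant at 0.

Taylor coefficients needed (read off): a_0 = 34/7, a_1 = 8370/931, a_2 = 117854/6517, a_3 = 1649282/45619, a_4 = 23090622/319333, a_5 = 323268034/2235331, a_6 = 4525753150/15647317.
Write the denominator as Q(h) = 1 + q1*h. Requiring Q*f - P = O(h^7) with deg P <= 5 kills the coefficients of h^6..h^6 in Q*f:
  h^6: a_6 + q1*a_5 = 0, i.e. 4525753150/15647317 + (323268034/2235331)*q1 = 0.
Solving this linear system: q1 = -2262876575/1131438119.
The numerator is Q*f truncated at degree 5: P0 = a_0 = 34/7; P1 = a_1 + q1*a_0 = -2223296840/3071046323; P2 = a_2 + q1*a_1 = 317604976/3071046323; P3 = a_3 + q1*a_2 = -45389856/3071046323; P4 = a_4 + q1*a_3 = 6448832/3071046323; P5 = a_5 + q1*a_4 = -992128/3071046323.

The Pade approximant has numerator coefficients [34/7, -2223296840/3071046323, 317604976/3071046323, -45389856/3071046323, 6448832/3071046323, -992128/3071046323]; denominator coefficients [1, -2262876575/1131438119].


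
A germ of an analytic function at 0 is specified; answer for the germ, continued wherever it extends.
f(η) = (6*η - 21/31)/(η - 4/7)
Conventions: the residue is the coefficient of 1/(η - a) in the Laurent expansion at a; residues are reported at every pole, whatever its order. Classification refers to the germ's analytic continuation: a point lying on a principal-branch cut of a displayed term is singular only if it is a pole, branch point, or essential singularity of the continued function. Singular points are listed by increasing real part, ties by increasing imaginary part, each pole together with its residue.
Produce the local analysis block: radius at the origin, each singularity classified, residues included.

Radius of convergence at 0: 4/7.
At 4/7: a pole of order 1; residue 597/217.

Denominator factor (η - 4/7): pole of order 1 at 4/7, modulus 4/7.
The radius of convergence is the smallest modulus among the singular points: 4/7.
At the order-1 pole 4/7 set g(η) = (η - (4/7))*f(η) = 6*η - 21/31.
Simple pole: residue = g(a) at a = 4/7, which is 597/217.


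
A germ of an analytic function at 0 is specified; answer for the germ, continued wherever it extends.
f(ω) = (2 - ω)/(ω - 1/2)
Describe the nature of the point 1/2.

The denominator factor ω - 1/2 vanishes at 1/2 and appears to the power 1; the numerator there equals 3/2, nonzero, and no other factor vanishes.
Hence a pole whose order is the multiplicity, 1.

The point is a pole of order 1.


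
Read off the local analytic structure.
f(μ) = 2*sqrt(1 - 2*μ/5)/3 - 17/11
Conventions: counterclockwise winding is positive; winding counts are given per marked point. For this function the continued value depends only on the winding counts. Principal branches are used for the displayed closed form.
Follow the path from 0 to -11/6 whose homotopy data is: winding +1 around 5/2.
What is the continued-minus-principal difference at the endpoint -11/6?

Continued minus principal equals -(4/45)*sqrt(390).

The rational part is single-valued and drops out of the difference; each branch term changes only by its own monodromy.
(2/3)*sqrt(1 - μ/(5/2)): winding +1 is odd, the square root flips sign, contributing -2*(2/3)*sqrt(1 - (-11/6)/(5/2)) = -2*(2/3)*sqrt(26/15) = -(4/45)*sqrt(390).
Summing the contributions at μ = -11/6 gives -(4/45)*sqrt(390).


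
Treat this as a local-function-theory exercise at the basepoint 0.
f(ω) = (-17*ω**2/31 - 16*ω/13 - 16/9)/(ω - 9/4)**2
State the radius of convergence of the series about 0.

The radius of convergence is 9/4.

Denominator factor (ω - 9/4)^2: pole of order 2 at 9/4, modulus 9/4.
The radius of convergence is the smallest modulus among the singular points: 9/4.


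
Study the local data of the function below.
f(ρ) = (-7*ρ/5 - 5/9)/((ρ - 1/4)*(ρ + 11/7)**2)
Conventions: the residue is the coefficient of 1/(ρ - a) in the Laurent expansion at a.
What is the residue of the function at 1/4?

The residue is -31948/117045.

At the order-1 pole 1/4 set g(ρ) = (ρ - (1/4))*f(ρ) = (-7*ρ/5 - 5/9)/(ρ + 11/7)**2.
Simple pole: residue = g(a) at a = 1/4, which is -31948/117045.


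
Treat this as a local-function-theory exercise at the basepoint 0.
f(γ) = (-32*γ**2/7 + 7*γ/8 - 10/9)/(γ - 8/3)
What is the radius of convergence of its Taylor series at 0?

The radius of convergence is 8/3.

Denominator factor (γ - 8/3): pole of order 1 at 8/3, modulus 8/3.
The radius of convergence is the smallest modulus among the singular points: 8/3.


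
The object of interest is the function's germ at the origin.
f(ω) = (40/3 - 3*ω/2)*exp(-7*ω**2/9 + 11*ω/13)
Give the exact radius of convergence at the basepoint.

The radius of convergence is infinite.

The factor exp(-7*ω**2/9 + 11*ω/13) is entire and contributes no finite singular point.
The polynomial part has no poles.
No finite singular points: the Taylor series at 0 converges everywhere.


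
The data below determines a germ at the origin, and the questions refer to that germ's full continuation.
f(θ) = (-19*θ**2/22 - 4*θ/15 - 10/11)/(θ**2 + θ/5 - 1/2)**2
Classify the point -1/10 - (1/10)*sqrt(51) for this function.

The point is a pole of order 2.

The denominator factor θ**2 + θ/5 - 1/2 vanishes at -1/10 - (1/10)*sqrt(51) and appears to the power 2; the numerator there equals -2197/1650 + (31/3300)*sqrt(51), nonzero, and no other factor vanishes.
Hence a pole whose order is the multiplicity, 2.


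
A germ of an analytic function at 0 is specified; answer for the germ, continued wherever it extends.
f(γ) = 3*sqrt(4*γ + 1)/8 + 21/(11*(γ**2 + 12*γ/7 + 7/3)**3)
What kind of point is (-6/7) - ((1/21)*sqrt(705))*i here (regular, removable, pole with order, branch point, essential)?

The point is a pole of order 3.

The denominator factor γ**2 + 12*γ/7 + 7/3 vanishes at (-6/7) - ((1/21)*sqrt(705))*i and appears to the power 3; the numerator there equals 21/11, nonzero, and no other factor vanishes.
The branch terms are analytic at this point.
Hence a pole whose order is the multiplicity, 3.


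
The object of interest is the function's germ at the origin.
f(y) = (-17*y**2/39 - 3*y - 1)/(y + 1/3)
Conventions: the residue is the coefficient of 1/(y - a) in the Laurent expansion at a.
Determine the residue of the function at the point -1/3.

The residue is -17/351.

At the order-1 pole -1/3 set g(y) = (y - (-1/3))*f(y) = -17*y**2/39 - 3*y - 1.
Simple pole: residue = g(a) at a = -1/3, which is -17/351.


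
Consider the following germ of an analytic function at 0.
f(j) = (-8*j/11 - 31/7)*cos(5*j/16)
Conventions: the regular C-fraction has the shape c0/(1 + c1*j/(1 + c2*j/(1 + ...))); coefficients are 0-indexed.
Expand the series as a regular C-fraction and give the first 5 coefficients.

The regular C-fraction coefficients are [-31/7, -56/341, 4512657/9777152, -8525/28672, -1193500/13537971].

Taylor coefficients (expand at 0): a_0 = -31/7, a_1 = -8/11, a_2 = 775/3584, a_3 = 25/704, a_4 = -19375/11010048.
c0 = a_0 = -31/7. Peel one level at a time: if S = 1 + c*j/S' with S'(0) = 1, then c is the j-coefficient of S and S' = c*j/(S - 1).
S_1 = c0/f = 1 + (-56/341)*j + (4512657/59535872)*j^2 + ...; c1 = -56/341.
S_2 = c1*j/(S_1 - 1) = 1 + (4512657/9777152)*j + (112816425/822083584)*j^2 + ...; c2 = 4512657/9777152.
S_3 = c2*j/(S_2 - 1) = 1 + (-8525/28672)*j + (-363378125/13862882304)*j^2 + ...; c3 = -8525/28672.
S_4 = c3*j/(S_3 - 1) = 1 + (-1193500/13537971)*j + ...; c4 = -1193500/13537971.


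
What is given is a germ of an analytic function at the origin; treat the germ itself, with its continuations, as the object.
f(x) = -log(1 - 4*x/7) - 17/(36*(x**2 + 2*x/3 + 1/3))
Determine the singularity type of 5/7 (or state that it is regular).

Denominator factors: x**2 + 2*x/3 + 1/3 = 194/147 at x = 5/7 — none vanishes.
Branch term log(1 - x/(7/4)): argument at 5/7 is 29/49, nonzero, so 5/7 is not its branch point (a point on a principal cut is still regular for the continued germ).
So the germ continues analytically to 5/7.

The point is a regular point.


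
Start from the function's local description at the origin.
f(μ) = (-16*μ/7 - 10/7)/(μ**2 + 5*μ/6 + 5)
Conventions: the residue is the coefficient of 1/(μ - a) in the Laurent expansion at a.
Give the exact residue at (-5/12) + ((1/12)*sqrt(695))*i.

The residue is (-8/7) + ((4/973)*sqrt(695))*i.

The factor μ**2 + 5*μ/6 + 5 splits as (μ - a)(μ - a') with a = (-5/12) + ((1/12)*sqrt(695))*i, a' = (-5/12) - ((1/12)*sqrt(695))*i. At the order-1 pole a set g(μ) = (μ - a)*f(μ) = [-16*μ/7 - 10/7] / (μ - a').
Simple pole: residue = g(a) at a = (-5/12) + ((1/12)*sqrt(695))*i, which is (-8/7) + ((4/973)*sqrt(695))*i.


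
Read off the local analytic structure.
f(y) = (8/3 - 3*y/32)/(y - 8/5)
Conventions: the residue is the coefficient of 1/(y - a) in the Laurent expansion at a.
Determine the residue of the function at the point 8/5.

The residue is 151/60.

At the order-1 pole 8/5 set g(y) = (y - (8/5))*f(y) = 8/3 - 3*y/32.
Simple pole: residue = g(a) at a = 8/5, which is 151/60.


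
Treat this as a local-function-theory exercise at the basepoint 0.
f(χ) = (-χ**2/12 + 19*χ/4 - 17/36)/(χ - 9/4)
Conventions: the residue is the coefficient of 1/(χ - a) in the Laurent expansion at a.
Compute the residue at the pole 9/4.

The residue is 5641/576.

At the order-1 pole 9/4 set g(χ) = (χ - (9/4))*f(χ) = -χ**2/12 + 19*χ/4 - 17/36.
Simple pole: residue = g(a) at a = 9/4, which is 5641/576.


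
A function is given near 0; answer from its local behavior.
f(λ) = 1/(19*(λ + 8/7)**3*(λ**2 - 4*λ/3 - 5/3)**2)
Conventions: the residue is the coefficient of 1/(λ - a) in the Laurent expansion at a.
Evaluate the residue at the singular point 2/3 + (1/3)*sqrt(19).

The residue is -16823807/31668003 + (7715099/63336006)*sqrt(19).

The factor λ**2 - 4*λ/3 - 5/3 splits as (λ - a)(λ - a') with a = 2/3 + (1/3)*sqrt(19), a' = 2/3 - (1/3)*sqrt(19). At the order-2 pole a set g(λ) = (λ - a)^2*f(λ) = [1/(19*(λ + 8/7)**3)] / (λ - a')^2.
Order-2 pole: residue = g'(a); g'(2/3 + (1/3)*sqrt(19)) = -16823807/31668003 + (7715099/63336006)*sqrt(19), so the residue is -16823807/31668003 + (7715099/63336006)*sqrt(19).


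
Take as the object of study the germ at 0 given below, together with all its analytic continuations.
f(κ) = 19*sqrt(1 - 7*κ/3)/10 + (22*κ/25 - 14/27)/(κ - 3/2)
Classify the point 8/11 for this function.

The point is a regular point.

Denominator factors: κ - 3/2 = -17/22 at κ = 8/11 — none vanishes.
Branch term sqrt(1 - κ/(3/7)): argument at 8/11 is -23/33, nonzero, so 8/11 is not its branch point (a point on a principal cut is still regular for the continued germ).
So the germ continues analytically to 8/11.


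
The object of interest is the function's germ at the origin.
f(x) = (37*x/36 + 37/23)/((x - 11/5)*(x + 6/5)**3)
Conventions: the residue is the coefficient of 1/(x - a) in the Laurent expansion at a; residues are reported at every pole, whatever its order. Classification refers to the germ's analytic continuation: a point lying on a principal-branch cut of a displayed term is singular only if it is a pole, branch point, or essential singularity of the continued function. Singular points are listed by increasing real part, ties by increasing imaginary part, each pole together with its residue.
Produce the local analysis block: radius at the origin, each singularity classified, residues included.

Radius of convergence at 0: 6/5.
At -6/5: a pole of order 3; residue -400525/4067964.
At 11/5: a pole of order 1; residue 400525/4067964.

Denominator factor (x - 11/5): pole of order 1 at 11/5, modulus 11/5.
Denominator factor (x + 6/5)^3: pole of order 3 at -6/5, modulus 6/5.
The radius of convergence is the smallest modulus among the singular points: 6/5.
At the order-3 pole -6/5 set g(x) = (x - (-6/5))^3*f(x) = (37*x/36 + 37/23)/(x - 11/5).
Order-3 pole: residue = g''(a)/2; g''(-6/5) = -400525/2033982, so the residue is -400525/4067964.
At the order-1 pole 11/5 set g(x) = (x - (11/5))*f(x) = (37*x/36 + 37/23)/(x + 6/5)**3.
Simple pole: residue = g(a) at a = 11/5, which is 400525/4067964.
List the singular points by increasing real part (a conjugate pair: the negative imaginary part first).


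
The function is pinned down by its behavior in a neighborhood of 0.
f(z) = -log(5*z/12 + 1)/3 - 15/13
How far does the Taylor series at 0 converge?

Branch term (-1/3)*log(1 - z/(-12/5)): its argument vanishes at z = -12/5, a logarithmic branch point, modulus 12/5.
The radius of convergence is the smallest modulus among the singular points: 12/5.

The radius of convergence is 12/5.


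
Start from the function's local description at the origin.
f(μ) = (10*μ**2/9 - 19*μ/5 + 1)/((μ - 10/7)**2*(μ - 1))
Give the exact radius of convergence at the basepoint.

The radius of convergence is 1.

Denominator factor (μ - 10/7)^2: pole of order 2 at 10/7, modulus 10/7.
Denominator factor (μ - 1): pole of order 1 at 1, modulus 1.
The radius of convergence is the smallest modulus among the singular points: 1.


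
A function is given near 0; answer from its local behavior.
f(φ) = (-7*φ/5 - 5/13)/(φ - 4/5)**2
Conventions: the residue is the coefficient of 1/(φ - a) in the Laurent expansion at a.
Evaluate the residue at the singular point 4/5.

At the order-2 pole 4/5 set g(φ) = (φ - (4/5))^2*f(φ) = -7*φ/5 - 5/13.
Order-2 pole: residue = g'(a); g'(4/5) = -7/5, so the residue is -7/5.

The residue is -7/5.


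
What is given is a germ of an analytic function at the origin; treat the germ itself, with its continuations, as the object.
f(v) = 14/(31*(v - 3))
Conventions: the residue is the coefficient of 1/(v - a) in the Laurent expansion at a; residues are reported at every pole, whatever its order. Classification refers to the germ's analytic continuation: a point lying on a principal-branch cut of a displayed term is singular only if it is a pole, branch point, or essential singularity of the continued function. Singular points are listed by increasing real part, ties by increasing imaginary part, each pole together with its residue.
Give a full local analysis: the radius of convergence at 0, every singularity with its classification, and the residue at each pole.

Denominator factor (v - 3): pole of order 1 at 3, modulus 3.
The radius of convergence is the smallest modulus among the singular points: 3.
At the order-1 pole 3 set g(v) = (v - (3))*f(v) = 14/31.
Simple pole: residue = g(a) at a = 3, which is 14/31.

Radius of convergence at 0: 3.
At 3: a pole of order 1; residue 14/31.


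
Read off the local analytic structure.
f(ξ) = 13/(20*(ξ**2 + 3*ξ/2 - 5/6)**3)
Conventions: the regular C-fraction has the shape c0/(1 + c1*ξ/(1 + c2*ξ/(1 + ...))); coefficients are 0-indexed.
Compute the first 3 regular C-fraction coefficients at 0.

Taylor coefficients (expand at 0): a_0 = -702/625, a_1 = -18954/3125, a_2 = -404352/15625.
c0 = a_0 = -702/625. Peel one level at a time: if S = 1 + c*ξ/S' with S'(0) = 1, then c is the ξ-coefficient of S and S' = c*ξ/(S - 1).
S_1 = c0/f = 1 + (-27/5)*ξ + (153/25)*ξ^2 + ...; c1 = -27/5.
S_2 = c1*ξ/(S_1 - 1) = 1 + (17/15)*ξ + ...; c2 = 17/15.

The regular C-fraction coefficients are [-702/625, -27/5, 17/15].


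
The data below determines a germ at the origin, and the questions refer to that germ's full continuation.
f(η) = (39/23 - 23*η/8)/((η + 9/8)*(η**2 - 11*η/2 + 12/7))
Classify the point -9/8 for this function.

The point is a pole of order 1.

The denominator factor η + 9/8 vanishes at -9/8 and appears to the power 1; the numerator there equals 7257/1472, nonzero, and no other factor vanishes.
Hence a pole whose order is the multiplicity, 1.


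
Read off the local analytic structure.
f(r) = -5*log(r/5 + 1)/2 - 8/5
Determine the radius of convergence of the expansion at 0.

The radius of convergence is 5.

Branch term (-5/2)*log(1 - r/(-5)): its argument vanishes at r = -5, a logarithmic branch point, modulus 5.
The radius of convergence is the smallest modulus among the singular points: 5.


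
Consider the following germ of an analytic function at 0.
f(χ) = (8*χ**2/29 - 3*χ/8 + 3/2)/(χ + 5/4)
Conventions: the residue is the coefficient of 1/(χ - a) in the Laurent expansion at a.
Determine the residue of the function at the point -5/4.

The residue is 2227/928.

At the order-1 pole -5/4 set g(χ) = (χ - (-5/4))*f(χ) = 8*χ**2/29 - 3*χ/8 + 3/2.
Simple pole: residue = g(a) at a = -5/4, which is 2227/928.


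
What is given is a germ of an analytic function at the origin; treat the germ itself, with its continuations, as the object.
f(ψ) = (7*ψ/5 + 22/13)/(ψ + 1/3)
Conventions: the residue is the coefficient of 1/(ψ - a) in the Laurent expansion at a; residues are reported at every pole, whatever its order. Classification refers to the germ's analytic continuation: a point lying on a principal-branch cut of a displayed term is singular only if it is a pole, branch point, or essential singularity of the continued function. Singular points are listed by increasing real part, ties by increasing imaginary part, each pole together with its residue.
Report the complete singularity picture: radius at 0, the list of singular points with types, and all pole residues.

Radius of convergence at 0: 1/3.
At -1/3: a pole of order 1; residue 239/195.

Denominator factor (ψ + 1/3): pole of order 1 at -1/3, modulus 1/3.
The radius of convergence is the smallest modulus among the singular points: 1/3.
At the order-1 pole -1/3 set g(ψ) = (ψ - (-1/3))*f(ψ) = 7*ψ/5 + 22/13.
Simple pole: residue = g(a) at a = -1/3, which is 239/195.


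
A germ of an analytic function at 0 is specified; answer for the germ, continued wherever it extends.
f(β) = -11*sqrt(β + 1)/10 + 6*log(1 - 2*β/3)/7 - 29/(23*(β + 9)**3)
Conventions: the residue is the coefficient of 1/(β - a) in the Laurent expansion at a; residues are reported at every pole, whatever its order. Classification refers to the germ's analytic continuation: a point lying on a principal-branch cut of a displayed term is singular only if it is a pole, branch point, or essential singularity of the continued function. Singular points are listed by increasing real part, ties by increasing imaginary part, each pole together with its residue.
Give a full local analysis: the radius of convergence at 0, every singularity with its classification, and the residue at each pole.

Radius of convergence at 0: 1.
At -9: a pole of order 3; residue 0.
At -1: an algebraic (square-root) branch point.
At 3/2: a logarithmic branch point.

Denominator factor (β + 9)^3: pole of order 3 at -9, modulus 9.
Branch term (6/7)*log(1 - β/(3/2)): its argument vanishes at β = 3/2, a logarithmic branch point, modulus 3/2.
Branch term (-11/10)*sqrt(1 - β/(-1)): its argument vanishes at β = -1, a square-root branch point, modulus 1.
The radius of convergence is the smallest modulus among the singular points: 1.
The branch terms are analytic at -9 and contribute nothing to the residue; only the rational part matters.
At the order-3 pole -9 set g(β) = (β - (-9))^3*(rational part) = -29/23.
Order-3 pole: residue = g''(a)/2; g''(-9) = 0, so the residue is 0.
List the singular points by increasing real part (a conjugate pair: the negative imaginary part first).


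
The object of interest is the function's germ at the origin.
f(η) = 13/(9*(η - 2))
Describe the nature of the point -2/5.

Denominator factors: η - 2 = -12/5 at η = -2/5 — none vanishes.
So the germ continues analytically to -2/5.

The point is a regular point.


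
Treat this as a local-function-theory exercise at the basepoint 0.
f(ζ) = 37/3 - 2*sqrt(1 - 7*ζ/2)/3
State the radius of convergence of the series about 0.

The radius of convergence is 2/7.

Branch term (-2/3)*sqrt(1 - ζ/(2/7)): its argument vanishes at ζ = 2/7, a square-root branch point, modulus 2/7.
The radius of convergence is the smallest modulus among the singular points: 2/7.


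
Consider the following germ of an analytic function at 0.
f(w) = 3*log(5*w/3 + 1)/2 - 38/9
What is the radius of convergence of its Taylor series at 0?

Branch term (3/2)*log(1 - w/(-3/5)): its argument vanishes at w = -3/5, a logarithmic branch point, modulus 3/5.
The radius of convergence is the smallest modulus among the singular points: 3/5.

The radius of convergence is 3/5.


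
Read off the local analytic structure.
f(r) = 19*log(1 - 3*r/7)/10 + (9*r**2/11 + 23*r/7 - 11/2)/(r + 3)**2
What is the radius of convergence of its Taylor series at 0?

Denominator factor (r + 3)^2: pole of order 2 at -3, modulus 3.
Branch term (19/10)*log(1 - r/(7/3)): its argument vanishes at r = 7/3, a logarithmic branch point, modulus 7/3.
The radius of convergence is the smallest modulus among the singular points: 7/3.

The radius of convergence is 7/3.


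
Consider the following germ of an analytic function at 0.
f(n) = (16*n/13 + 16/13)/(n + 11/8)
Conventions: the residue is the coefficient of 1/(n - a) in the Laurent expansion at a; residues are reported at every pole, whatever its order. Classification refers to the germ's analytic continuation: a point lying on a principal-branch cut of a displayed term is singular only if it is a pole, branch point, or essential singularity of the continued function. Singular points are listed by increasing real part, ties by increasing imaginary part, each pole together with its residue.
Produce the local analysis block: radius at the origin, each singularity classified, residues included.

Denominator factor (n + 11/8): pole of order 1 at -11/8, modulus 11/8.
The radius of convergence is the smallest modulus among the singular points: 11/8.
At the order-1 pole -11/8 set g(n) = (n - (-11/8))*f(n) = 16*n/13 + 16/13.
Simple pole: residue = g(a) at a = -11/8, which is -6/13.

Radius of convergence at 0: 11/8.
At -11/8: a pole of order 1; residue -6/13.


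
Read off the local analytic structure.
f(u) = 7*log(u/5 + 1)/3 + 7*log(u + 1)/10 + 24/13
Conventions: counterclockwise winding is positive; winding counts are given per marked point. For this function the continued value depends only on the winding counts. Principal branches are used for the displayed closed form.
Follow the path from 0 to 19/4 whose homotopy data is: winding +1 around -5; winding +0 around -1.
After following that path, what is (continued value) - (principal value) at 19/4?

The rational part is single-valued and drops out of the difference; each branch term changes only by its own monodromy.
(7/10)*log(1 - u/(-1)): winding 0 around -1, so this term returns to its principal value, contribution 0.
(7/3)*log(1 - u/(-5)): each positive loop around -5 adds 2*pi*i to the log, so winding +1 contributes (7/3)*(1)*2*pi*i = (14/3)*pi*i.
Summing the contributions at u = 19/4 gives (14/3)*pi*i.

Continued minus principal equals (14/3)*pi*i.


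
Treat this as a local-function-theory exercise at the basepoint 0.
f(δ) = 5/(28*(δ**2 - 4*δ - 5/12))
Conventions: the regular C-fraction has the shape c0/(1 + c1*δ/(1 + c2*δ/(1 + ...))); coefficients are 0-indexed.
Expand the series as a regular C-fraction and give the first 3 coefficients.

The regular C-fraction coefficients are [-3/7, 48/5, 1/4].

Taylor coefficients (expand at 0): a_0 = -3/7, a_1 = 144/35, a_2 = -7092/175.
c0 = a_0 = -3/7. Peel one level at a time: if S = 1 + c*δ/S' with S'(0) = 1, then c is the δ-coefficient of S and S' = c*δ/(S - 1).
S_1 = c0/f = 1 + (48/5)*δ + (-12/5)*δ^2 + ...; c1 = 48/5.
S_2 = c1*δ/(S_1 - 1) = 1 + (1/4)*δ + ...; c2 = 1/4.


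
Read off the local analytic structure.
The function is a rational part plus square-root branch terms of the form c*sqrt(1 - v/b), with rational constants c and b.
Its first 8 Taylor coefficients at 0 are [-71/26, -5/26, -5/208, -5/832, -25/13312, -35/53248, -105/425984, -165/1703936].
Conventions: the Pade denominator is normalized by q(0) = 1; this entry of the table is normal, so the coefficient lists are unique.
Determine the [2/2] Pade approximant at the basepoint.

The Pade approximant has numerator coefficients [-71/26, 173/208, 9/1664]; denominator coefficients [1, -3/8, 1/64].

Taylor coefficients needed (read off): a_0 = -71/26, a_1 = -5/26, a_2 = -5/208, a_3 = -5/832, a_4 = -25/13312.
Write the denominator as Q(v) = 1 + q1*v + q2*v^2. Requiring Q*f - P = O(v^5) with deg P <= 2 kills the coefficients of v^3..v^4 in Q*f:
  v^3: a_3 + q1*a_2 + q2*a_1 = 0, i.e. -5/832 + (-5/208)*q1 + (-5/26)*q2 = 0.
  v^4: a_4 + q1*a_3 + q2*a_2 = 0, i.e. -25/13312 + (-5/832)*q1 + (-5/208)*q2 = 0.
Solving this linear system: q1 = -3/8, q2 = 1/64.
The numerator is Q*f truncated at degree 2: P0 = a_0 = -71/26; P1 = a_1 + q1*a_0 = 173/208; P2 = a_2 + q1*a_1 + q2*a_0 = 9/1664.


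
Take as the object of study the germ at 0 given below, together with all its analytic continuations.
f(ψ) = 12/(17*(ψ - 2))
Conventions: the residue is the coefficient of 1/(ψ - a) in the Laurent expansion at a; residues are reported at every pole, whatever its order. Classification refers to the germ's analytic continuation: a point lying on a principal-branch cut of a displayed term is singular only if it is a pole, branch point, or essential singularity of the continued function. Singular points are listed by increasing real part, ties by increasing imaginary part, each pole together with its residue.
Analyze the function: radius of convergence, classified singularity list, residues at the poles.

Radius of convergence at 0: 2.
At 2: a pole of order 1; residue 12/17.

Denominator factor (ψ - 2): pole of order 1 at 2, modulus 2.
The radius of convergence is the smallest modulus among the singular points: 2.
At the order-1 pole 2 set g(ψ) = (ψ - (2))*f(ψ) = 12/17.
Simple pole: residue = g(a) at a = 2, which is 12/17.


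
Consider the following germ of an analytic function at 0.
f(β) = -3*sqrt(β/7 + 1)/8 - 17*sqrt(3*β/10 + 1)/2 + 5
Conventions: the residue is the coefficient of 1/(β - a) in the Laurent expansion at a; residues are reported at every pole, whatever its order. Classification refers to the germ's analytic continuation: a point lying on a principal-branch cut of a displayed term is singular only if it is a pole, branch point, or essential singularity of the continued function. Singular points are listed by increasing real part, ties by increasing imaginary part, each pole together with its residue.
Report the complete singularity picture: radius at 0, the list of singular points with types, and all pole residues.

Branch term (-3/8)*sqrt(1 - β/(-7)): its argument vanishes at β = -7, a square-root branch point, modulus 7.
Branch term (-17/2)*sqrt(1 - β/(-10/3)): its argument vanishes at β = -10/3, a square-root branch point, modulus 10/3.
The radius of convergence is the smallest modulus among the singular points: 10/3.
List the singular points by increasing real part (a conjugate pair: the negative imaginary part first).

Radius of convergence at 0: 10/3.
At -7: an algebraic (square-root) branch point.
At -10/3: an algebraic (square-root) branch point.


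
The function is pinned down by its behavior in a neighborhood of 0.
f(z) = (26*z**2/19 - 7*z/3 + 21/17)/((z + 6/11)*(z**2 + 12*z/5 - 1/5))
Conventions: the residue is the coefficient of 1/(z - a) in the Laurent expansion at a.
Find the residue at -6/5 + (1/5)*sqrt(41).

The factor z**2 + 12*z/5 - 1/5 splits as (z - a)(z - a') with a = -6/5 + (1/5)*sqrt(41), a' = -6/5 - (1/5)*sqrt(41). At the order-1 pole a set g(z) = (z - a)*f(z) = [(26*z**2/19 - 7*z/3 + 21/17)/(z + 6/11)] / (z - a').
Simple pole: residue = g(a) at a = -6/5 + (1/5)*sqrt(41), which is 893651/473518 - (11176033/58242714)*sqrt(41).

The residue is 893651/473518 - (11176033/58242714)*sqrt(41).


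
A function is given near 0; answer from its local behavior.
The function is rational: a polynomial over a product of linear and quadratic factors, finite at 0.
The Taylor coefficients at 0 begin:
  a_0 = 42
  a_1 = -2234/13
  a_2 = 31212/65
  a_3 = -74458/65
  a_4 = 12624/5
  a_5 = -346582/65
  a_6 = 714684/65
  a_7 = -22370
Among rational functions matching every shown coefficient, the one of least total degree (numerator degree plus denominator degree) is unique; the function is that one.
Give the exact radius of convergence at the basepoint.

No rational of total degree below 5 reproduces all 8 coefficients; solving the [2/3] Pade equations on them gives f(μ) = (7*μ**2/5 - 25*μ/13 + 21)/((μ + 1/2)*(μ + 1)**2), whose expansion matches every shown term.
Denominator factor (μ + 1)^2: pole of order 2 at -1, modulus 1.
Denominator factor (μ + 1/2): pole of order 1 at -1/2, modulus 1/2.
The radius of convergence is the smallest modulus among the singular points: 1/2.

The radius of convergence is 1/2.


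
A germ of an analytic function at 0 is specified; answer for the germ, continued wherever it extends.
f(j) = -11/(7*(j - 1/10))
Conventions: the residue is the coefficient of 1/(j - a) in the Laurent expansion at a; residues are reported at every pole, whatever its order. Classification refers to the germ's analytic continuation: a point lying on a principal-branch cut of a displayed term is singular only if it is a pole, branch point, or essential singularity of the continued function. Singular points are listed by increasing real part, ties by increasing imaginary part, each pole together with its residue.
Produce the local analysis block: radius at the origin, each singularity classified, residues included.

Radius of convergence at 0: 1/10.
At 1/10: a pole of order 1; residue -11/7.

Denominator factor (j - 1/10): pole of order 1 at 1/10, modulus 1/10.
The radius of convergence is the smallest modulus among the singular points: 1/10.
At the order-1 pole 1/10 set g(j) = (j - (1/10))*f(j) = -11/7.
Simple pole: residue = g(a) at a = 1/10, which is -11/7.


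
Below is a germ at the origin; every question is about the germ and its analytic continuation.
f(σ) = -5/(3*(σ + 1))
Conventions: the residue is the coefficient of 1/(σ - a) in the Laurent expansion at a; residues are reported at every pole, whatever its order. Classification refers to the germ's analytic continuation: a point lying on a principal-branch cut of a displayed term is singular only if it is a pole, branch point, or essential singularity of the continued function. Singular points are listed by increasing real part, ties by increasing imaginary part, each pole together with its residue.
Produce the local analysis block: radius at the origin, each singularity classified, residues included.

Denominator factor (σ + 1): pole of order 1 at -1, modulus 1.
The radius of convergence is the smallest modulus among the singular points: 1.
At the order-1 pole -1 set g(σ) = (σ - (-1))*f(σ) = -5/3.
Simple pole: residue = g(a) at a = -1, which is -5/3.

Radius of convergence at 0: 1.
At -1: a pole of order 1; residue -5/3.


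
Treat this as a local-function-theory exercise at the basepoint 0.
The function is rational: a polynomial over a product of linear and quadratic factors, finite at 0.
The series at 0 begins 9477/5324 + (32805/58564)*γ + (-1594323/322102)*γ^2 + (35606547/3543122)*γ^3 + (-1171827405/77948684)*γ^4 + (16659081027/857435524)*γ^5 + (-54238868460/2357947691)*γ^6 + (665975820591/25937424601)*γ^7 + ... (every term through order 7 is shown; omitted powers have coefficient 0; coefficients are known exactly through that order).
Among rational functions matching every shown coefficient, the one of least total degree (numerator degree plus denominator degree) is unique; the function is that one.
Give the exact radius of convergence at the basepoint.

The radius of convergence is 11/9.

No rational of total degree below 4 reproduces all 8 coefficients; solving the [1/3] Pade equations on them gives f(γ) = (9*γ + 13/4)/(γ + 11/9)**3, whose expansion matches every shown term.
Denominator factor (γ + 11/9)^3: pole of order 3 at -11/9, modulus 11/9.
The radius of convergence is the smallest modulus among the singular points: 11/9.


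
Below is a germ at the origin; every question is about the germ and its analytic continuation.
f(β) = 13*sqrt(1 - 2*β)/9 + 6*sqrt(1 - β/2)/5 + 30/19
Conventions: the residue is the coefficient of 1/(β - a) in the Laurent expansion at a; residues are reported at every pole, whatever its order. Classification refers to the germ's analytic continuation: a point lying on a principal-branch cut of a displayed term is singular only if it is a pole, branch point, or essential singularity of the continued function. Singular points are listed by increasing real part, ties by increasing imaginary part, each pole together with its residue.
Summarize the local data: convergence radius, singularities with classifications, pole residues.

Radius of convergence at 0: 1/2.
At 1/2: an algebraic (square-root) branch point.
At 2: an algebraic (square-root) branch point.

Branch term (6/5)*sqrt(1 - β/(2)): its argument vanishes at β = 2, a square-root branch point, modulus 2.
Branch term (13/9)*sqrt(1 - β/(1/2)): its argument vanishes at β = 1/2, a square-root branch point, modulus 1/2.
The radius of convergence is the smallest modulus among the singular points: 1/2.
List the singular points by increasing real part (a conjugate pair: the negative imaginary part first).
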